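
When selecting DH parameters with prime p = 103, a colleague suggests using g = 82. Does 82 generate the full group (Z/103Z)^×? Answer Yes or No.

φ(103) = 103 − 1 = 102 = 2 · 3 · 17.
Test 82^(102/q) mod 103 for each prime factor q of 102:
82^51 ≡ 1 (mod 103)  [q = 2: ≡ 1 ✗]
82^34 ≡ 56 (mod 103)  [q = 3: ≢ 1 ✓]
82^6 ≡ 81 (mod 103)  [q = 17: ≢ 1 ✓]
The check at q = 2 fails, so 82 generates a proper subgroup.

No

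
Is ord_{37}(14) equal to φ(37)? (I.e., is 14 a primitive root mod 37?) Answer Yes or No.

φ(37) = 37 − 1 = 36 = 2^2 · 3^2.
14 is a primitive root mod 37 iff 14^(φ(37)/q) ≢ 1 for every prime q | φ(37), i.e. q ∈ {2, 3}.
14^18 ≡ 36 (mod 37)  [q = 2: ≢ 1 ✓]
14^12 ≡ 1 (mod 37)  [q = 3: ≡ 1 ✗]
14^12 ≡ 1 shows ord(14) | 12, strictly less than φ(37); not a primitive root.

No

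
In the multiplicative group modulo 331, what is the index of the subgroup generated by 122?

ord(122) | φ(331) = 331 − 1 = 330 = 2 · 3 · 5 · 11.
Divisors of 330: 1, 2, 3, 5, 6, 10, 11, 15, 22, 30, 33, 55, 66, 110, 165, 330.
Test each divisor d:
122^1 ≡ 122 (mod 331)
122^2 ≡ 320 (mod 331)
122^3 ≡ 313 (mod 331)
122^5 ≡ 198 (mod 331)
122^6 ≡ 324 (mod 331)
122^10 ≡ 146 (mod 331)
122^11 ≡ 269 (mod 331)
122^15 ≡ 111 (mod 331)
122^22 ≡ 203 (mod 331)
122^30 ≡ 74 (mod 331)
122^33 ≡ 323 (mod 331)
122^55 ≡ 31 (mod 331)
122^66 ≡ 64 (mod 331)
122^110 ≡ 299 (mod 331)
122^165 ≡ 1 (mod 331) ✓
Thus |⟨122⟩| = ord(122) = 165.
Index = |(Z/331Z)^×| / |⟨122⟩| = 330 / 165 = 2.

2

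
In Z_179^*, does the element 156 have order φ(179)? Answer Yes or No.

No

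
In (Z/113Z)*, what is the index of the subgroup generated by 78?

7

ord(78) | φ(113) = 113 − 1 = 112 = 2^4 · 7.
Divisors of 112: 1, 2, 4, 7, 8, 14, 16, 28, 56, 112.
Check 78^d mod 113 for each divisor in increasing order:
78^1 ≡ 78 (mod 113)
78^2 ≡ 95 (mod 113)
78^4 ≡ 98 (mod 113)
78^7 ≡ 42 (mod 113)
78^8 ≡ 112 (mod 113)
78^14 ≡ 69 (mod 113)
78^16 ≡ 1 (mod 113) ✓
The order of 78 is 16, so the subgroup it generates has 16 elements.
Index = |(Z/113Z)^×| / |⟨78⟩| = 112 / 16 = 7.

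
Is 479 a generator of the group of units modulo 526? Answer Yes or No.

No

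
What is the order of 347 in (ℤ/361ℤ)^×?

By Lagrange's theorem, ord_361(347) divides φ(361) = φ(19^2) = 19·(19−1) = 342 = 2 · 3^2 · 19.
Divisors of 342: 1, 2, 3, 6, 9, 18, 19, 38, 57, 114, 171, 342.
Check 347^d mod 361 for each divisor in increasing order:
347^1 ≡ 347 (mod 361)
347^2 ≡ 196 (mod 361)
347^3 ≡ 144 (mod 361)
347^6 ≡ 159 (mod 361)
347^9 ≡ 153 (mod 361)
347^18 ≡ 305 (mod 361)
347^19 ≡ 62 (mod 361)
347^38 ≡ 234 (mod 361)
347^57 ≡ 68 (mod 361)
347^114 ≡ 292 (mod 361)
347^171 ≡ 1 (mod 361) ✓
Therefore the multiplicative order of 347 modulo 361 is 171.

171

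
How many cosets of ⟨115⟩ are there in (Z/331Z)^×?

ord(115) | φ(331) = 331 − 1 = 330 = 2 · 3 · 5 · 11.
Divisors of 330: 1, 2, 3, 5, 6, 10, 11, 15, 22, 30, 33, 55, 66, 110, 165, 330.
Evaluate successive powers at the divisors of 330:
115^1 ≡ 115 (mod 331)
115^2 ≡ 316 (mod 331)
115^3 ≡ 261 (mod 331)
115^5 ≡ 57 (mod 331)
115^6 ≡ 266 (mod 331)
115^10 ≡ 270 (mod 331)
115^11 ≡ 267 (mod 331)
115^15 ≡ 164 (mod 331)
115^22 ≡ 124 (mod 331)
115^30 ≡ 85 (mod 331)
115^33 ≡ 8 (mod 331)
115^55 ≡ 330 (mod 331)
115^66 ≡ 64 (mod 331)
115^110 ≡ 1 (mod 331) ✓
Thus |⟨115⟩| = ord(115) = 110.
The index is φ(331) / ord(115) = 330 / 110 = 3.

3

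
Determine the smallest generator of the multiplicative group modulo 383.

5

φ(383) = 383 − 1 = 382 = 2 · 191.
g is a primitive root iff g^(382/q) ≢ 1 (mod 383) for each prime q ∈ {2, 191}.
g = 2: 2^191 ≡ 1 — hits 1, so not a primitive root.
g = 3: 3^191 ≡ 1 — hits 1, so not a primitive root.
g = 4: 4^191 ≡ 1 — hits 1, so not a primitive root.
g = 5: 5^191 ≡ 382; 5^2 ≡ 25 — none is 1, so 5 is a primitive root.
Hence the least primitive root of 383 is 5.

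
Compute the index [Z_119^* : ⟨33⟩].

By Lagrange's theorem, ord_119(33) divides φ(119) = φ(7·17) = (7−1)·(17−1) = 6·16 = 96 = 2^5 · 3.
Divisors of 96: 1, 2, 3, 4, 6, 8, 12, 16, 24, 32, 48, 96.
Test each divisor d:
33^1 ≡ 33 (mod 119)
33^2 ≡ 18 (mod 119)
33^3 ≡ 118 (mod 119)
33^4 ≡ 86 (mod 119)
33^6 ≡ 1 (mod 119) ✓
So ord_119(33) = 6, hence |⟨33⟩| = 6.
The index is φ(119) / ord(33) = 96 / 6 = 16.

16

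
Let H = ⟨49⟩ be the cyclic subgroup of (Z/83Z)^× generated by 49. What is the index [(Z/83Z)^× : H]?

2

By Lagrange's theorem, ord_83(49) divides φ(83) = 83 − 1 = 82 = 2 · 41.
Divisors of 82: 1, 2, 41, 82.
Test each divisor d:
49^1 ≡ 49 (mod 83)
49^2 ≡ 77 (mod 83)
49^41 ≡ 1 (mod 83) ✓
So ord_83(49) = 41, hence |⟨49⟩| = 41.
[(Z/83Z)^× : ⟨49⟩] = 82/41 = 2.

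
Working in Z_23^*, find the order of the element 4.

11

The order of 4 must divide φ(23) = 23 − 1 = 22 = 2 · 11.
Divisors of 22: 1, 2, 11, 22.
Evaluate successive powers at the divisors of 22:
4^1 ≡ 4 (mod 23)
4^2 ≡ 16 (mod 23)
4^11 ≡ 1 (mod 23) ✓
Hence ord(4) = 11.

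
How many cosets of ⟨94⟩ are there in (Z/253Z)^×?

2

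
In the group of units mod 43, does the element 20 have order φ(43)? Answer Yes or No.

Yes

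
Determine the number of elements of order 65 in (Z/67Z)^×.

0

φ(67) = 67 − 1 = 66 = 2 · 3 · 11.
Since (Z/67Z)^× is cyclic of order 66, the number of elements of order d is φ(d) when d | 66 and 0 otherwise.
Since 65 ∤ 66, the count is 0.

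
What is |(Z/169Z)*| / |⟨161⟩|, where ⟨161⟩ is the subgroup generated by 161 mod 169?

3

By Lagrange's theorem, ord_169(161) divides φ(169) = φ(13^2) = 13·(13−1) = 156 = 2^2 · 3 · 13.
Divisors of 156: 1, 2, 3, 4, 6, 12, 13, 26, 39, 52, 78, 156.
Evaluate successive powers at the divisors of 156:
161^1 ≡ 161
161^2 ≡ 64
161^3 ≡ 164
161^4 ≡ 40
161^6 ≡ 25
161^12 ≡ 118
161^13 ≡ 70
161^26 ≡ 168
161^39 ≡ 99
161^52 ≡ 1
Thus |⟨161⟩| = ord(161) = 52.
The index is φ(169) / ord(161) = 156 / 52 = 3.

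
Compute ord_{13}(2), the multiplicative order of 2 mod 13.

12

By Lagrange's theorem, ord_13(2) divides φ(13) = 13 − 1 = 12 = 2^2 · 3.
Divisors of 12: 1, 2, 3, 4, 6, 12.
Compute 2^d (mod 13) for the divisors d until we hit 1:
2^1 ≡ 2 (mod 13)
2^2 ≡ 4 (mod 13)
2^3 ≡ 8 (mod 13)
2^4 ≡ 3 (mod 13)
2^6 ≡ 12 (mod 13)
2^12 ≡ 1 (mod 13) ✓
So ord_13(2) = 12.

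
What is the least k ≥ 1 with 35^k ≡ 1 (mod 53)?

52

The order of 35 must divide φ(53) = 53 − 1 = 52 = 2^2 · 13.
Divisors of 52: 1, 2, 4, 13, 26, 52.
Check 35^d mod 53 for each divisor in increasing order:
35^1 ≡ 35 (mod 53)
35^2 ≡ 6 (mod 53)
35^4 ≡ 36 (mod 53)
35^13 ≡ 30 (mod 53)
35^26 ≡ 52 (mod 53)
35^52 ≡ 1 (mod 53) ✓
Hence ord(35) = 52.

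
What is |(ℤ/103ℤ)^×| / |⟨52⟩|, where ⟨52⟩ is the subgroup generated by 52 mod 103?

2

ord(52) | φ(103) = 103 − 1 = 102 = 2 · 3 · 17.
Divisors of 102: 1, 2, 3, 6, 17, 34, 51, 102.
Test each divisor d:
52^1 ≡ 52 (mod 103)
52^2 ≡ 26 (mod 103)
52^3 ≡ 13 (mod 103)
52^6 ≡ 66 (mod 103)
52^17 ≡ 46 (mod 103)
52^34 ≡ 56 (mod 103)
52^51 ≡ 1 (mod 103) ✓
The order of 52 is 51, so the subgroup it generates has 51 elements.
[(Z/103Z)^× : ⟨52⟩] = 102/51 = 2.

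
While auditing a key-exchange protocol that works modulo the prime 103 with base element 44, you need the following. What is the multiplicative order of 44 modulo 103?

102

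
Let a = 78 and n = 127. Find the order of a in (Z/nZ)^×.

ord(78) | φ(127) = 127 − 1 = 126 = 2 · 3^2 · 7.
Divisors of 126: 1, 2, 3, 6, 7, 9, 14, 18, 21, 42, 63, 126.
Check 78^d mod 127 for each divisor in increasing order:
78^1 ≡ 78
78^2 ≡ 115
78^3 ≡ 80
78^6 ≡ 50
78^7 ≡ 90
78^9 ≡ 63
78^14 ≡ 99
78^18 ≡ 32
78^21 ≡ 20
78^42 ≡ 19
78^63 ≡ 126
78^126 ≡ 1
The smallest such exponent is 126, so the order of 78 is 126.

126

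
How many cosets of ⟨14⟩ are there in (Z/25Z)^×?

The order of 14 must divide φ(25) = φ(5^2) = 5·(5−1) = 20 = 2^2 · 5.
Divisors of 20: 1, 2, 4, 5, 10, 20.
Check 14^d mod 25 for each divisor in increasing order:
14^1 ≡ 14
14^2 ≡ 21
14^4 ≡ 16
14^5 ≡ 24
14^10 ≡ 1
The order of 14 is 10, so the subgroup it generates has 10 elements.
Index = |(Z/25Z)^×| / |⟨14⟩| = 20 / 10 = 2.

2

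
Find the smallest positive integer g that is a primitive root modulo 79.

3

φ(79) = 79 − 1 = 78 = 2 · 3 · 13.
Test candidates g = 2, 3, … against the prime factors q ∈ {2, 3, 13} of φ(79): g is a generator iff g^(78/q) ≢ 1 for every such q.
g = 2: 2^39 ≡ 1 — hits 1, so not a primitive root.
g = 3: 3^39 ≡ 78; 3^26 ≡ 23; 3^6 ≡ 18 — none is 1, so 3 is a primitive root.
So 3 is the smallest generator of (Z/79Z)^×.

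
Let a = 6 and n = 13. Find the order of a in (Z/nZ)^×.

12

By Lagrange's theorem, ord_13(6) divides φ(13) = 13 − 1 = 12 = 2^2 · 3.
Divisors of 12: 1, 2, 3, 4, 6, 12.
Evaluate successive powers at the divisors of 12:
6^1 ≡ 6
6^2 ≡ 10
6^3 ≡ 8
6^4 ≡ 9
6^6 ≡ 12
6^12 ≡ 1
Hence ord(6) = 12.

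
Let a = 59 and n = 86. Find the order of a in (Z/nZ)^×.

7

By Lagrange's theorem, ord_86(59) divides φ(86) = φ(2)·φ(43) = 1·42 = 42 = 2 · 3 · 7.
Divisors of 42: 1, 2, 3, 6, 7, 14, 21, 42.
Test each divisor d:
59^1 ≡ 59
59^2 ≡ 41
59^3 ≡ 11
59^6 ≡ 35
59^7 ≡ 1
Hence ord(59) = 7.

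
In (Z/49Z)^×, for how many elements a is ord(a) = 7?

6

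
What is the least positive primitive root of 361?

φ(361) = φ(19^2) = 19·(19−1) = 342 = 2 · 3^2 · 19.
g is a primitive root iff g^(342/q) ≢ 1 (mod 361) for each prime q ∈ {2, 3, 19}.
g = 2: 2^171 ≡ 360; 2^114 ≡ 292; 2^18 ≡ 58 — none is 1, so 2 is a primitive root.
Hence the least primitive root of 361 is 2.

2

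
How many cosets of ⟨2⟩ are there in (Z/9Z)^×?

By Lagrange's theorem, ord_9(2) divides φ(9) = φ(3^2) = 3·(3−1) = 6 = 2 · 3.
Divisors of 6: 1, 2, 3, 6.
Test each divisor d:
2^1 ≡ 2 (mod 9)
2^2 ≡ 4 (mod 9)
2^3 ≡ 8 (mod 9)
2^6 ≡ 1 (mod 9) ✓
Thus |⟨2⟩| = ord(2) = 6.
Index = |(Z/9Z)^×| / |⟨2⟩| = 6 / 6 = 1.

1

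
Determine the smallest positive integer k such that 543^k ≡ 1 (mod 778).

388

The order of 543 must divide φ(778) = φ(2)·φ(389) = 1·388 = 388 = 2^2 · 97.
Divisors of 388: 1, 2, 4, 97, 194, 388.
Test each divisor d:
543^1 ≡ 543
543^2 ≡ 765
543^4 ≡ 169
543^97 ≡ 115
543^194 ≡ 777
543^388 ≡ 1
So ord_778(543) = 388.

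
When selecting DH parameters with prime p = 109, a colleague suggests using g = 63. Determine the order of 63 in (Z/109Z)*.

3

The order of 63 must divide φ(109) = 109 − 1 = 108 = 2^2 · 3^3.
Divisors of 108: 1, 2, 3, 4, 6, 9, 12, 18, 27, 36, 54, 108.
Test each divisor d:
63^1 ≡ 63
63^2 ≡ 45
63^3 ≡ 1
So ord_109(63) = 3.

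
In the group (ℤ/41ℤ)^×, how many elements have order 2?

1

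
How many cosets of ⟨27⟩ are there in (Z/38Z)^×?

3

Since 27 ∈ (Z/38Z)^×, its order divides φ(38) = φ(2)·φ(19) = 1·18 = 18 = 2 · 3^2.
Divisors of 18: 1, 2, 3, 6, 9, 18.
Evaluate successive powers at the divisors of 18:
27^1 ≡ 27 (mod 38)
27^2 ≡ 7 (mod 38)
27^3 ≡ 37 (mod 38)
27^6 ≡ 1 (mod 38) ✓
The order of 27 is 6, so the subgroup it generates has 6 elements.
Index = |(Z/38Z)^×| / |⟨27⟩| = 18 / 6 = 3.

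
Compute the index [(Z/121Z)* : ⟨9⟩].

22

The order of 9 must divide φ(121) = φ(11^2) = 11·(11−1) = 110 = 2 · 5 · 11.
Divisors of 110: 1, 2, 5, 10, 11, 22, 55, 110.
Evaluate successive powers at the divisors of 110:
9^1 ≡ 9
9^2 ≡ 81
9^5 ≡ 1
So ord_121(9) = 5, hence |⟨9⟩| = 5.
[(Z/121Z)^× : ⟨9⟩] = 110/5 = 22.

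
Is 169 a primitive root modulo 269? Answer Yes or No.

φ(269) = 269 − 1 = 268 = 2^2 · 67.
169 is a primitive root mod 269 iff 169^(φ(269)/q) ≢ 1 for every prime q | φ(269), i.e. q ∈ {2, 67}.
169^134 ≡ 1 (mod 269)  [q = 2: ≡ 1 ✗]
169^4 ≡ 57 (mod 269)  [q = 67: ≢ 1 ✓]
Since 169^134 ≡ 1, the order of 169 divides 134 < 268, so 169 is not a primitive root.

No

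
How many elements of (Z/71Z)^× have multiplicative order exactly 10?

φ(71) = 71 − 1 = 70 = 2 · 5 · 7.
Since (Z/71Z)^× is cyclic of order 70, the number of elements of order d is φ(d) when d | 70 and 0 otherwise.
10 = 2 · 5 divides 70, and φ(10) = 4.

4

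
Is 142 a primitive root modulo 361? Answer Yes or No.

No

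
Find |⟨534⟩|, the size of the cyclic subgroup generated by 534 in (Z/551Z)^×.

36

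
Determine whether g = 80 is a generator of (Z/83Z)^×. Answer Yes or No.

φ(83) = 83 − 1 = 82 = 2 · 41.
It suffices to check that the order of 80 is not a proper divisor of 82: compute 80^(82/q) for q ∈ {2, 41}.
80^41 ≡ 82 (mod 83)  [q = 2: ≢ 1 ✓]
80^2 ≡ 9 (mod 83)  [q = 41: ≢ 1 ✓]
All checks pass, so 80 has order 82 and is a primitive root modulo 83.

Yes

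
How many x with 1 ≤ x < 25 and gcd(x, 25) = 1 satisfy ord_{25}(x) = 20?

8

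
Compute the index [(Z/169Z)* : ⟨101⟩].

2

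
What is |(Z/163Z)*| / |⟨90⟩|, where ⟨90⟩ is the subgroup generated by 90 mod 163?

ord(90) | φ(163) = 163 − 1 = 162 = 2 · 3^4.
Divisors of 162: 1, 2, 3, 6, 9, 18, 27, 54, 81, 162.
Compute 90^d (mod 163) for the divisors d until we hit 1:
90^1 ≡ 90 (mod 163)
90^2 ≡ 113 (mod 163)
90^3 ≡ 64 (mod 163)
90^6 ≡ 21 (mod 163)
90^9 ≡ 40 (mod 163)
90^18 ≡ 133 (mod 163)
90^27 ≡ 104 (mod 163)
90^54 ≡ 58 (mod 163)
90^81 ≡ 1 (mod 163) ✓
Thus |⟨90⟩| = ord(90) = 81.
Index = |(Z/163Z)^×| / |⟨90⟩| = 162 / 81 = 2.

2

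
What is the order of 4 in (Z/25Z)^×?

ord(4) | φ(25) = φ(5^2) = 5·(5−1) = 20 = 2^2 · 5.
Divisors of 20: 1, 2, 4, 5, 10, 20.
Evaluate successive powers at the divisors of 20:
4^1 ≡ 4 (mod 25)
4^2 ≡ 16 (mod 25)
4^4 ≡ 6 (mod 25)
4^5 ≡ 24 (mod 25)
4^10 ≡ 1 (mod 25) ✓
So ord_25(4) = 10.

10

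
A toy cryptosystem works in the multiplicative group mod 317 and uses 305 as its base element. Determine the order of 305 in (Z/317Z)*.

316

Since 305 ∈ (Z/317Z)^×, its order divides φ(317) = 317 − 1 = 316 = 2^2 · 79.
Divisors of 316: 1, 2, 4, 79, 158, 316.
Evaluate successive powers at the divisors of 316:
305^1 ≡ 305 (mod 317)
305^2 ≡ 144 (mod 317)
305^4 ≡ 131 (mod 317)
305^79 ≡ 203 (mod 317)
305^158 ≡ 316 (mod 317)
305^316 ≡ 1 (mod 317) ✓
The smallest such exponent is 316, so the order of 305 is 316.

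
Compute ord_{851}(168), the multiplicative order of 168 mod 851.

396

By Lagrange's theorem, ord_851(168) divides φ(851) = φ(23·37) = (23−1)·(37−1) = 22·36 = 792 = 2^3 · 3^2 · 11.
Divisors of 792: 1, 2, 3, 4, 6, 8, 9, 11, 12, 18, 22, 24, 33, 36, 44, 66, 72, 88, 99, 132, 198, 264, 396, 792.
Compute 168^d (mod 851) for the divisors d until we hit 1:
168^1 ≡ 168 (mod 851)
168^2 ≡ 141 (mod 851)
168^3 ≡ 711 (mod 851)
168^4 ≡ 308 (mod 851)
168^6 ≡ 27 (mod 851)
168^8 ≡ 403 (mod 851)
168^9 ≡ 475 (mod 851)
168^11 ≡ 597 (mod 851)
168^12 ≡ 729 (mod 851)
168^18 ≡ 110 (mod 851)
168^22 ≡ 691 (mod 851)
168^24 ≡ 417 (mod 851)
168^33 ≡ 643 (mod 851)
168^36 ≡ 186 (mod 851)
168^44 ≡ 70 (mod 851)
168^66 ≡ 714 (mod 851)
168^72 ≡ 556 (mod 851)
168^88 ≡ 645 (mod 851)
168^99 ≡ 413 (mod 851)
168^132 ≡ 47 (mod 851)
168^198 ≡ 369 (mod 851)
168^264 ≡ 507 (mod 851)
168^396 ≡ 1 (mod 851) ✓
The smallest such exponent is 396, so the order of 168 is 396.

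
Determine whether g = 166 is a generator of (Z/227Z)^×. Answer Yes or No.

No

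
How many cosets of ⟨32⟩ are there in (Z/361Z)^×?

By Lagrange's theorem, ord_361(32) divides φ(361) = φ(19^2) = 19·(19−1) = 342 = 2 · 3^2 · 19.
Divisors of 342: 1, 2, 3, 6, 9, 18, 19, 38, 57, 114, 171, 342.
Check 32^d mod 361 for each divisor in increasing order:
32^1 ≡ 32 (mod 361)
32^2 ≡ 302 (mod 361)
32^3 ≡ 278 (mod 361)
32^6 ≡ 30 (mod 361)
32^9 ≡ 37 (mod 361)
32^18 ≡ 286 (mod 361)
32^19 ≡ 127 (mod 361)
32^38 ≡ 245 (mod 361)
32^57 ≡ 69 (mod 361)
32^114 ≡ 68 (mod 361)
32^171 ≡ 360 (mod 361)
32^342 ≡ 1 (mod 361) ✓
So ord_361(32) = 342, hence |⟨32⟩| = 342.
The index is φ(361) / ord(32) = 342 / 342 = 1.

1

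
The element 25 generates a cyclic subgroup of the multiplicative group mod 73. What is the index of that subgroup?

2

Since 25 ∈ (Z/73Z)^×, its order divides φ(73) = 73 − 1 = 72 = 2^3 · 3^2.
Divisors of 72: 1, 2, 3, 4, 6, 8, 9, 12, 18, 24, 36, 72.
Compute 25^d (mod 73) for the divisors d until we hit 1:
25^1 ≡ 25 (mod 73)
25^2 ≡ 41 (mod 73)
25^3 ≡ 3 (mod 73)
25^4 ≡ 2 (mod 73)
25^6 ≡ 9 (mod 73)
25^8 ≡ 4 (mod 73)
25^9 ≡ 27 (mod 73)
25^12 ≡ 8 (mod 73)
25^18 ≡ 72 (mod 73)
25^24 ≡ 64 (mod 73)
25^36 ≡ 1 (mod 73) ✓
So ord_73(25) = 36, hence |⟨25⟩| = 36.
[(Z/73Z)^× : ⟨25⟩] = 72/36 = 2.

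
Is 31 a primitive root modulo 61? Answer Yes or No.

Yes

φ(61) = 61 − 1 = 60 = 2^2 · 3 · 5.
31 is a primitive root mod 61 iff 31^(φ(61)/q) ≢ 1 for every prime q | φ(61), i.e. q ∈ {2, 3, 5}.
31^30 ≡ 60 (mod 61)  [q = 2: ≢ 1 ✓]
31^20 ≡ 13 (mod 61)  [q = 3: ≢ 1 ✓]
31^12 ≡ 34 (mod 61)  [q = 5: ≢ 1 ✓]
Every test exponent gives a nontrivial residue, hence 31 generates the full group.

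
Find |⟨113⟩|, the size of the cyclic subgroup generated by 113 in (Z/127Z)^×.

The order of 113 must divide φ(127) = 127 − 1 = 126 = 2 · 3^2 · 7.
Divisors of 126: 1, 2, 3, 6, 7, 9, 14, 18, 21, 42, 63, 126.
Compute 113^d (mod 127) for the divisors d until we hit 1:
113^1 ≡ 113
113^2 ≡ 69
113^3 ≡ 50
113^6 ≡ 87
113^7 ≡ 52
113^9 ≡ 32
113^14 ≡ 37
113^18 ≡ 8
113^21 ≡ 19
113^42 ≡ 107
113^63 ≡ 1
Therefore the multiplicative order of 113 modulo 127 is 63.

63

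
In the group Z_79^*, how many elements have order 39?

φ(79) = 79 − 1 = 78 = 2 · 3 · 13.
(Z/79Z)^× is cyclic (|G| = 78); a cyclic group of order m has exactly φ(d) elements of each order d | m, and none otherwise.
39 = 3 · 13 divides 78, and φ(39) = 24.

24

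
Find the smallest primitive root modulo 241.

7

φ(241) = 241 − 1 = 240 = 2^4 · 3 · 5.
Test candidates g = 2, 3, … against the prime factors q ∈ {2, 3, 5} of φ(241): g is a generator iff g^(240/q) ≢ 1 for every such q.
g = 2: 2^120 ≡ 1 — hits 1, so not a primitive root.
g = 3: 3^120 ≡ 1 — hits 1, so not a primitive root.
g = 4: 4^120 ≡ 1 — hits 1, so not a primitive root.
g = 5: 5^120 ≡ 1 — hits 1, so not a primitive root.
g = 6: 6^120 ≡ 1 — hits 1, so not a primitive root.
g = 7: 7^120 ≡ 240; 7^80 ≡ 15; 7^48 ≡ 91 — none is 1, so 7 is a primitive root.
Hence the least primitive root of 241 is 7.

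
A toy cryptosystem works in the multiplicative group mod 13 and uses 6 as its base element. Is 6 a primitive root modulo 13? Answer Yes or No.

Yes

φ(13) = 13 − 1 = 12 = 2^2 · 3.
An element g generates (Z/13Z)^× iff g^(12/q) ≢ 1 (mod 13) for each prime q ∈ {2, 3}.
6^6 ≡ 12 (mod 13)  [q = 2: ≢ 1 ✓]
6^4 ≡ 9 (mod 13)  [q = 3: ≢ 1 ✓]
None equal 1, so ord_13(6) = 12: 6 is a primitive root.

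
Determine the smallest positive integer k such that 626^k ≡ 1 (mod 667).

Since 626 ∈ (Z/667Z)^×, its order divides φ(667) = φ(23·29) = (23−1)·(29−1) = 22·28 = 616 = 2^3 · 7 · 11.
Divisors of 616: 1, 2, 4, 7, 8, 11, 14, 22, 28, 44, 56, 77, 88, 154, 308, 616.
Test each divisor d:
626^1 ≡ 626 (mod 667)
626^2 ≡ 347 (mod 667)
626^4 ≡ 349 (mod 667)
626^7 ≡ 592 (mod 667)
626^8 ≡ 407 (mod 667)
626^11 ≡ 505 (mod 667)
626^14 ≡ 289 (mod 667)
626^22 ≡ 231 (mod 667)
626^28 ≡ 146 (mod 667)
626^44 ≡ 1 (mod 667) ✓
Hence ord(626) = 44.

44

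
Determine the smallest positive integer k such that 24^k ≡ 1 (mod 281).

ord(24) | φ(281) = 281 − 1 = 280 = 2^3 · 5 · 7.
Divisors of 280: 1, 2, 4, 5, 7, 8, 10, 14, 20, 28, 35, 40, 56, 70, 140, 280.
Test each divisor d:
24^1 ≡ 24 (mod 281)
24^2 ≡ 14 (mod 281)
24^4 ≡ 196 (mod 281)
24^5 ≡ 208 (mod 281)
24^7 ≡ 102 (mod 281)
24^8 ≡ 200 (mod 281)
24^10 ≡ 271 (mod 281)
24^14 ≡ 7 (mod 281)
24^20 ≡ 100 (mod 281)
24^28 ≡ 49 (mod 281)
24^35 ≡ 221 (mod 281)
24^40 ≡ 165 (mod 281)
24^56 ≡ 153 (mod 281)
24^70 ≡ 228 (mod 281)
24^140 ≡ 280 (mod 281)
24^280 ≡ 1 (mod 281) ✓
Hence ord(24) = 280.

280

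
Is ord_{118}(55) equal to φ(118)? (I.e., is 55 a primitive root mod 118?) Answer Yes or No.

φ(118) = φ(2)·φ(59) = 1·58 = 58 = 2 · 29.
An element g generates (Z/118Z)^× iff g^(58/q) ≢ 1 (mod 118) for each prime q ∈ {2, 29}.
55^29 ≡ 117 (mod 118)  [q = 2: ≢ 1 ✓]
55^2 ≡ 75 (mod 118)  [q = 29: ≢ 1 ✓]
None equal 1, so ord_118(55) = 58: 55 is a primitive root.

Yes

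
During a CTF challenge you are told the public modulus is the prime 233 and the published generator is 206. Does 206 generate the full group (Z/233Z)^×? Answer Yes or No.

Yes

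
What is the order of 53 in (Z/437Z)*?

Since 53 ∈ (Z/437Z)^×, its order divides φ(437) = φ(19·23) = (19−1)·(23−1) = 18·22 = 396 = 2^2 · 3^2 · 11.
Divisors of 396: 1, 2, 3, 4, 6, 9, 11, 12, 18, 22, 33, 36, 44, 66, 99, 132, 198, 396.
Compute 53^d (mod 437) for the divisors d until we hit 1:
53^1 ≡ 53 (mod 437)
53^2 ≡ 187 (mod 437)
53^3 ≡ 297 (mod 437)
53^4 ≡ 9 (mod 437)
53^6 ≡ 372 (mod 437)
53^9 ≡ 360 (mod 437)
53^11 ≡ 22 (mod 437)
53^12 ≡ 292 (mod 437)
53^18 ≡ 248 (mod 437)
53^22 ≡ 47 (mod 437)
53^33 ≡ 160 (mod 437)
53^36 ≡ 324 (mod 437)
53^44 ≡ 24 (mod 437)
53^66 ≡ 254 (mod 437)
53^99 ≡ 436 (mod 437)
53^132 ≡ 277 (mod 437)
53^198 ≡ 1 (mod 437) ✓
Hence ord(53) = 198.

198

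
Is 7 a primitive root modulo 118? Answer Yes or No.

φ(118) = φ(2)·φ(59) = 1·58 = 58 = 2 · 29.
7 is a primitive root mod 118 iff 7^(φ(118)/q) ≢ 1 for every prime q | φ(118), i.e. q ∈ {2, 29}.
7^29 ≡ 1 (mod 118)  [q = 2: ≡ 1 ✗]
7^2 ≡ 49 (mod 118)  [q = 29: ≢ 1 ✓]
7^29 ≡ 1 shows ord(7) | 29, strictly less than φ(118); not a primitive root.

No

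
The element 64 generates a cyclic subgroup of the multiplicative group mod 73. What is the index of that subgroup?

24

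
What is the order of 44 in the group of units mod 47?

46

Since 44 ∈ (Z/47Z)^×, its order divides φ(47) = 47 − 1 = 46 = 2 · 23.
Divisors of 46: 1, 2, 23, 46.
Evaluate successive powers at the divisors of 46:
44^1 ≡ 44 (mod 47)
44^2 ≡ 9 (mod 47)
44^23 ≡ 46 (mod 47)
44^46 ≡ 1 (mod 47) ✓
Hence ord(44) = 46.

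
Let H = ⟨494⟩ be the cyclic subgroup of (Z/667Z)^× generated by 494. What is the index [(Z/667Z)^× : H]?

By Lagrange's theorem, ord_667(494) divides φ(667) = φ(23·29) = (23−1)·(29−1) = 22·28 = 616 = 2^3 · 7 · 11.
Divisors of 616: 1, 2, 4, 7, 8, 11, 14, 22, 28, 44, 56, 77, 88, 154, 308, 616.
Check 494^d mod 667 for each divisor in increasing order:
494^1 ≡ 494 (mod 667)
494^2 ≡ 581 (mod 667)
494^4 ≡ 59 (mod 667)
494^7 ≡ 30 (mod 667)
494^8 ≡ 146 (mod 667)
494^11 ≡ 436 (mod 667)
494^14 ≡ 233 (mod 667)
494^22 ≡ 1 (mod 667) ✓
The order of 494 is 22, so the subgroup it generates has 22 elements.
[(Z/667Z)^× : ⟨494⟩] = 616/22 = 28.

28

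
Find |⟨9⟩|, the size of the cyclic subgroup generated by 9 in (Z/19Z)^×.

By Lagrange's theorem, ord_19(9) divides φ(19) = 19 − 1 = 18 = 2 · 3^2.
Divisors of 18: 1, 2, 3, 6, 9, 18.
Test each divisor d:
9^1 ≡ 9 (mod 19)
9^2 ≡ 5 (mod 19)
9^3 ≡ 7 (mod 19)
9^6 ≡ 11 (mod 19)
9^9 ≡ 1 (mod 19) ✓
The smallest such exponent is 9, so the order of 9 is 9.

9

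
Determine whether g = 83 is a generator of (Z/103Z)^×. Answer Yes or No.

No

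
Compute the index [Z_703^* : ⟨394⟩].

18

Since 394 ∈ (Z/703Z)^×, its order divides φ(703) = φ(19·37) = (19−1)·(37−1) = 18·36 = 648 = 2^3 · 3^4.
Divisors of 648: 1, 2, 3, 4, 6, 8, 9, 12, 18, 24, 27, 36, 54, 72, 81, 108, 162, 216, 324, 648.
Evaluate successive powers at the divisors of 648:
394^1 ≡ 394
394^2 ≡ 576
394^3 ≡ 578
394^4 ≡ 663
394^6 ≡ 159
394^8 ≡ 194
394^9 ≡ 512
394^12 ≡ 676
394^18 ≡ 628
394^24 ≡ 26
394^27 ≡ 265
394^36 ≡ 1
Thus |⟨394⟩| = ord(394) = 36.
The index is φ(703) / ord(394) = 648 / 36 = 18.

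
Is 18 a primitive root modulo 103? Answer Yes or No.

No

φ(103) = 103 − 1 = 102 = 2 · 3 · 17.
An element g generates (Z/103Z)^× iff g^(102/q) ≢ 1 (mod 103) for each prime q ∈ {2, 3, 17}.
18^51 ≡ 1 (mod 103)  [q = 2: ≡ 1 ✗]
18^34 ≡ 46 (mod 103)  [q = 3: ≢ 1 ✓]
18^6 ≡ 79 (mod 103)  [q = 17: ≢ 1 ✓]
18^51 ≡ 1 shows ord(18) | 51, strictly less than φ(103); not a primitive root.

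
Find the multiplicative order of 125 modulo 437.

By Lagrange's theorem, ord_437(125) divides φ(437) = φ(19·23) = (19−1)·(23−1) = 18·22 = 396 = 2^2 · 3^2 · 11.
Divisors of 396: 1, 2, 3, 4, 6, 9, 11, 12, 18, 22, 33, 36, 44, 66, 99, 132, 198, 396.
Check 125^d mod 437 for each divisor in increasing order:
125^1 ≡ 125
125^2 ≡ 330
125^3 ≡ 172
125^4 ≡ 87
125^6 ≡ 305
125^9 ≡ 20
125^11 ≡ 45
125^12 ≡ 381
125^18 ≡ 400
125^22 ≡ 277
125^33 ≡ 229
125^36 ≡ 58
125^44 ≡ 254
125^66 ≡ 1
So ord_437(125) = 66.

66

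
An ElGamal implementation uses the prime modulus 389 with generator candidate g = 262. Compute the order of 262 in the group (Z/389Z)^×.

97

ord(262) | φ(389) = 389 − 1 = 388 = 2^2 · 97.
Divisors of 388: 1, 2, 4, 97, 194, 388.
Check 262^d mod 389 for each divisor in increasing order:
262^1 ≡ 262
262^2 ≡ 180
262^4 ≡ 113
262^97 ≡ 1
Hence ord(262) = 97.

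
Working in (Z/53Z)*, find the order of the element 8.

The order of 8 must divide φ(53) = 53 − 1 = 52 = 2^2 · 13.
Divisors of 52: 1, 2, 4, 13, 26, 52.
Test each divisor d:
8^1 ≡ 8 (mod 53)
8^2 ≡ 11 (mod 53)
8^4 ≡ 15 (mod 53)
8^13 ≡ 23 (mod 53)
8^26 ≡ 52 (mod 53)
8^52 ≡ 1 (mod 53) ✓
So ord_53(8) = 52.

52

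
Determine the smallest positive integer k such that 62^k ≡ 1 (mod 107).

Since 62 ∈ (Z/107Z)^×, its order divides φ(107) = 107 − 1 = 106 = 2 · 53.
Divisors of 106: 1, 2, 53, 106.
Compute 62^d (mod 107) for the divisors d until we hit 1:
62^1 ≡ 62 (mod 107)
62^2 ≡ 99 (mod 107)
62^53 ≡ 1 (mod 107) ✓
Therefore the multiplicative order of 62 modulo 107 is 53.

53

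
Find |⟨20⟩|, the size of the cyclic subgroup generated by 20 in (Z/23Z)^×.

22

ord(20) | φ(23) = 23 − 1 = 22 = 2 · 11.
Divisors of 22: 1, 2, 11, 22.
Test each divisor d:
20^1 ≡ 20 (mod 23)
20^2 ≡ 9 (mod 23)
20^11 ≡ 22 (mod 23)
20^22 ≡ 1 (mod 23) ✓
So ord_23(20) = 22.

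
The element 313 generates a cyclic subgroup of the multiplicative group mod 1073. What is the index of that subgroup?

4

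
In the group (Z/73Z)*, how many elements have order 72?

φ(73) = 73 − 1 = 72 = 2^3 · 3^2.
(Z/73Z)^× is cyclic (|G| = 72); a cyclic group of order m has exactly φ(d) elements of each order d | m, and none otherwise.
72 = 2^3 · 3^2 divides 72, and φ(72) = 24.

24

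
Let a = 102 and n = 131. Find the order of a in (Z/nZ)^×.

By Lagrange's theorem, ord_131(102) divides φ(131) = 131 − 1 = 130 = 2 · 5 · 13.
Divisors of 130: 1, 2, 5, 10, 13, 26, 65, 130.
Compute 102^d (mod 131) for the divisors d until we hit 1:
102^1 ≡ 102
102^2 ≡ 55
102^5 ≡ 45
102^10 ≡ 60
102^13 ≡ 61
102^26 ≡ 53
102^65 ≡ 1
Hence ord(102) = 65.

65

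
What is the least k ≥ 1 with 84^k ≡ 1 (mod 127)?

By Lagrange's theorem, ord_127(84) divides φ(127) = 127 − 1 = 126 = 2 · 3^2 · 7.
Divisors of 126: 1, 2, 3, 6, 7, 9, 14, 18, 21, 42, 63, 126.
Compute 84^d (mod 127) for the divisors d until we hit 1:
84^1 ≡ 84
84^2 ≡ 71
84^3 ≡ 122
84^6 ≡ 25
84^7 ≡ 68
84^9 ≡ 2
84^14 ≡ 52
84^18 ≡ 4
84^21 ≡ 107
84^42 ≡ 19
84^63 ≡ 1
So ord_127(84) = 63.

63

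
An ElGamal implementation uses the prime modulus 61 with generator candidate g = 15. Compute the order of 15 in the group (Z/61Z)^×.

15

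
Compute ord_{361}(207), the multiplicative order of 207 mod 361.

171

The order of 207 must divide φ(361) = φ(19^2) = 19·(19−1) = 342 = 2 · 3^2 · 19.
Divisors of 342: 1, 2, 3, 6, 9, 18, 19, 38, 57, 114, 171, 342.
Compute 207^d (mod 361) for the divisors d until we hit 1:
207^1 ≡ 207
207^2 ≡ 251
207^3 ≡ 334
207^6 ≡ 7
207^9 ≡ 172
207^18 ≡ 343
207^19 ≡ 245
207^38 ≡ 99
207^57 ≡ 68
207^114 ≡ 292
207^171 ≡ 1
The smallest such exponent is 171, so the order of 207 is 171.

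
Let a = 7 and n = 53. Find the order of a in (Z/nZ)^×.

Since 7 ∈ (Z/53Z)^×, its order divides φ(53) = 53 − 1 = 52 = 2^2 · 13.
Divisors of 52: 1, 2, 4, 13, 26, 52.
Evaluate successive powers at the divisors of 52:
7^1 ≡ 7
7^2 ≡ 49
7^4 ≡ 16
7^13 ≡ 52
7^26 ≡ 1
Hence ord(7) = 26.

26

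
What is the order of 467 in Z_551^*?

By Lagrange's theorem, ord_551(467) divides φ(551) = φ(19·29) = (19−1)·(29−1) = 18·28 = 504 = 2^3 · 3^2 · 7.
Divisors of 504: 1, 2, 3, 4, 6, 7, 8, 9, 12, 14, 18, 21, 24, 28, 36, 42, 56, 63, 72, 84, 126, 168, 252, 504.
Evaluate successive powers at the divisors of 504:
467^1 ≡ 467 (mod 551)
467^2 ≡ 444 (mod 551)
467^3 ≡ 172 (mod 551)
467^4 ≡ 429 (mod 551)
467^6 ≡ 381 (mod 551)
467^7 ≡ 505 (mod 551)
467^8 ≡ 7 (mod 551)
467^9 ≡ 514 (mod 551)
467^12 ≡ 248 (mod 551)
467^14 ≡ 463 (mod 551)
467^18 ≡ 267 (mod 551)
467^21 ≡ 191 (mod 551)
467^24 ≡ 343 (mod 551)
467^28 ≡ 30 (mod 551)
467^36 ≡ 210 (mod 551)
467^42 ≡ 115 (mod 551)
467^56 ≡ 349 (mod 551)
467^63 ≡ 476 (mod 551)
467^72 ≡ 20 (mod 551)
467^84 ≡ 1 (mod 551) ✓
Hence ord(467) = 84.

84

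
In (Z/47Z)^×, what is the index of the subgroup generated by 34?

2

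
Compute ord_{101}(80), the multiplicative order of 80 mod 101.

ord(80) | φ(101) = 101 − 1 = 100 = 2^2 · 5^2.
Divisors of 100: 1, 2, 4, 5, 10, 20, 25, 50, 100.
Test each divisor d:
80^1 ≡ 80 (mod 101)
80^2 ≡ 37 (mod 101)
80^4 ≡ 56 (mod 101)
80^5 ≡ 36 (mod 101)
80^10 ≡ 84 (mod 101)
80^20 ≡ 87 (mod 101)
80^25 ≡ 1 (mod 101) ✓
Therefore the multiplicative order of 80 modulo 101 is 25.

25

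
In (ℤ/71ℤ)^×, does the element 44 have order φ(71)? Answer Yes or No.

Yes

φ(71) = 71 − 1 = 70 = 2 · 5 · 7.
An element g generates (Z/71Z)^× iff g^(70/q) ≢ 1 (mod 71) for each prime q ∈ {2, 5, 7}.
44^35 ≡ 70 (mod 71)  [q = 2: ≢ 1 ✓]
44^14 ≡ 57 (mod 71)  [q = 5: ≢ 1 ✓]
44^10 ≡ 45 (mod 71)  [q = 7: ≢ 1 ✓]
All checks pass, so 44 has order 70 and is a primitive root modulo 71.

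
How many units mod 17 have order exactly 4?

2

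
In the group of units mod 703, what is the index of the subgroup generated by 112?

The order of 112 must divide φ(703) = φ(19·37) = (19−1)·(37−1) = 18·36 = 648 = 2^3 · 3^4.
Divisors of 648: 1, 2, 3, 4, 6, 8, 9, 12, 18, 24, 27, 36, 54, 72, 81, 108, 162, 216, 324, 648.
Test each divisor d:
112^1 ≡ 112
112^2 ≡ 593
112^3 ≡ 334
112^4 ≡ 149
112^6 ≡ 482
112^8 ≡ 408
112^9 ≡ 1
So ord_703(112) = 9, hence |⟨112⟩| = 9.
Index = |(Z/703Z)^×| / |⟨112⟩| = 648 / 9 = 72.

72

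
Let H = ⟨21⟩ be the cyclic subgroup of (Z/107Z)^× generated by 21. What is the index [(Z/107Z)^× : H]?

1

Since 21 ∈ (Z/107Z)^×, its order divides φ(107) = 107 − 1 = 106 = 2 · 53.
Divisors of 106: 1, 2, 53, 106.
Test each divisor d:
21^1 ≡ 21
21^2 ≡ 13
21^53 ≡ 106
21^106 ≡ 1
So ord_107(21) = 106, hence |⟨21⟩| = 106.
Index = |(Z/107Z)^×| / |⟨21⟩| = 106 / 106 = 1.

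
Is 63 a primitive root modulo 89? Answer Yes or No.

φ(89) = 89 − 1 = 88 = 2^3 · 11.
63 is a primitive root mod 89 iff 63^(φ(89)/q) ≢ 1 for every prime q | φ(89), i.e. q ∈ {2, 11}.
63^44 ≡ 88 (mod 89)  [q = 2: ≢ 1 ✓]
63^8 ≡ 8 (mod 89)  [q = 11: ≢ 1 ✓]
Every test exponent gives a nontrivial residue, hence 63 generates the full group.

Yes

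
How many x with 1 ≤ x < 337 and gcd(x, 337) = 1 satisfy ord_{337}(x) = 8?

φ(337) = 337 − 1 = 336 = 2^4 · 3 · 7.
In a cyclic group of order 336, there are φ(d) elements of order d for each divisor d of 336, and zero for non-divisors.
8 = 2^3 divides 336, and φ(8) = 4.

4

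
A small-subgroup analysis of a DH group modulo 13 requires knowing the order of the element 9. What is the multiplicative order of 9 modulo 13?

3

The order of 9 must divide φ(13) = 13 − 1 = 12 = 2^2 · 3.
Divisors of 12: 1, 2, 3, 4, 6, 12.
Compute 9^d (mod 13) for the divisors d until we hit 1:
9^1 ≡ 9
9^2 ≡ 3
9^3 ≡ 1
Therefore the multiplicative order of 9 modulo 13 is 3.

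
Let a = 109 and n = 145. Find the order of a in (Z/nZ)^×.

14

By Lagrange's theorem, ord_145(109) divides φ(145) = φ(5·29) = (5−1)·(29−1) = 4·28 = 112 = 2^4 · 7.
Divisors of 112: 1, 2, 4, 7, 8, 14, 16, 28, 56, 112.
Check 109^d mod 145 for each divisor in increasing order:
109^1 ≡ 109 (mod 145)
109^2 ≡ 136 (mod 145)
109^4 ≡ 81 (mod 145)
109^7 ≡ 144 (mod 145)
109^8 ≡ 36 (mod 145)
109^14 ≡ 1 (mod 145) ✓
Therefore the multiplicative order of 109 modulo 145 is 14.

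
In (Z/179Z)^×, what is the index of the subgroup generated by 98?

1

By Lagrange's theorem, ord_179(98) divides φ(179) = 179 − 1 = 178 = 2 · 89.
Divisors of 178: 1, 2, 89, 178.
Check 98^d mod 179 for each divisor in increasing order:
98^1 ≡ 98 (mod 179)
98^2 ≡ 117 (mod 179)
98^89 ≡ 178 (mod 179)
98^178 ≡ 1 (mod 179) ✓
The order of 98 is 178, so the subgroup it generates has 178 elements.
The index is φ(179) / ord(98) = 178 / 178 = 1.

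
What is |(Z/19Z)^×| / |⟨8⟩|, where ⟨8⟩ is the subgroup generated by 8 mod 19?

3

The order of 8 must divide φ(19) = 19 − 1 = 18 = 2 · 3^2.
Divisors of 18: 1, 2, 3, 6, 9, 18.
Compute 8^d (mod 19) for the divisors d until we hit 1:
8^1 ≡ 8 (mod 19)
8^2 ≡ 7 (mod 19)
8^3 ≡ 18 (mod 19)
8^6 ≡ 1 (mod 19) ✓
So ord_19(8) = 6, hence |⟨8⟩| = 6.
Index = |(Z/19Z)^×| / |⟨8⟩| = 18 / 6 = 3.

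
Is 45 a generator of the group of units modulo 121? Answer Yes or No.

φ(121) = φ(11^2) = 11·(11−1) = 110 = 2 · 5 · 11.
It suffices to check that the order of 45 is not a proper divisor of 110: compute 45^(110/q) for q ∈ {2, 5, 11}.
45^55 ≡ 1 (mod 121)  [q = 2: ≡ 1 ✗]
45^22 ≡ 1 (mod 121)  [q = 5: ≡ 1 ✗]
45^10 ≡ 78 (mod 121)  [q = 11: ≢ 1 ✓]
The check at q = 2 fails, so 45 generates a proper subgroup.

No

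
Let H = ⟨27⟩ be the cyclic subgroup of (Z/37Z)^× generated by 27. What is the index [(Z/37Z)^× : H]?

Since 27 ∈ (Z/37Z)^×, its order divides φ(37) = 37 − 1 = 36 = 2^2 · 3^2.
Divisors of 36: 1, 2, 3, 4, 6, 9, 12, 18, 36.
Check 27^d mod 37 for each divisor in increasing order:
27^1 ≡ 27 (mod 37)
27^2 ≡ 26 (mod 37)
27^3 ≡ 36 (mod 37)
27^4 ≡ 10 (mod 37)
27^6 ≡ 1 (mod 37) ✓
Thus |⟨27⟩| = ord(27) = 6.
[(Z/37Z)^× : ⟨27⟩] = 36/6 = 6.

6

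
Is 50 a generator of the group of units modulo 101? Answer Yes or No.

φ(101) = 101 − 1 = 100 = 2^2 · 5^2.
It suffices to check that the order of 50 is not a proper divisor of 100: compute 50^(100/q) for q ∈ {2, 5}.
50^50 ≡ 100 (mod 101)  [q = 2: ≢ 1 ✓]
50^20 ≡ 84 (mod 101)  [q = 5: ≢ 1 ✓]
All checks pass, so 50 has order 100 and is a primitive root modulo 101.

Yes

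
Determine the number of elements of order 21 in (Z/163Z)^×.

0

φ(163) = 163 − 1 = 162 = 2 · 3^4.
In a cyclic group of order 162, there are φ(d) elements of order d for each divisor d of 162, and zero for non-divisors.
21 does not divide 162, so no element of (Z/163Z)^× has order 21.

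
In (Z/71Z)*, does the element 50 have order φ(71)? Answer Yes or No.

φ(71) = 71 − 1 = 70 = 2 · 5 · 7.
An element g generates (Z/71Z)^× iff g^(70/q) ≢ 1 (mod 71) for each prime q ∈ {2, 5, 7}.
50^35 ≡ 1 (mod 71)  [q = 2: ≡ 1 ✗]
50^14 ≡ 5 (mod 71)  [q = 5: ≢ 1 ✓]
50^10 ≡ 30 (mod 71)  [q = 7: ≢ 1 ✓]
50^35 ≡ 1 shows ord(50) | 35, strictly less than φ(71); not a primitive root.

No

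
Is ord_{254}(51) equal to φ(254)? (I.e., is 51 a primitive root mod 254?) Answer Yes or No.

φ(254) = φ(2)·φ(127) = 1·126 = 126 = 2 · 3^2 · 7.
51 is a primitive root mod 254 iff 51^(φ(254)/q) ≢ 1 for every prime q | φ(254), i.e. q ∈ {2, 3, 7}.
51^63 ≡ 253 (mod 254)  [q = 2: ≢ 1 ✓]
51^42 ≡ 1 (mod 254)  [q = 3: ≡ 1 ✗]
51^18 ≡ 129 (mod 254)  [q = 7: ≢ 1 ✓]
Since 51^42 ≡ 1, the order of 51 divides 42 < 126, so 51 is not a primitive root.

No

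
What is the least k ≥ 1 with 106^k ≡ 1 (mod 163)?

The order of 106 must divide φ(163) = 163 − 1 = 162 = 2 · 3^4.
Divisors of 162: 1, 2, 3, 6, 9, 18, 27, 54, 81, 162.
Evaluate successive powers at the divisors of 162:
106^1 ≡ 106
106^2 ≡ 152
106^3 ≡ 138
106^6 ≡ 136
106^9 ≡ 23
106^18 ≡ 40
106^27 ≡ 105
106^54 ≡ 104
106^81 ≡ 162
106^162 ≡ 1
So ord_163(106) = 162.

162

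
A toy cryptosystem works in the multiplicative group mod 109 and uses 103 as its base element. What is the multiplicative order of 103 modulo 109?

108

ord(103) | φ(109) = 109 − 1 = 108 = 2^2 · 3^3.
Divisors of 108: 1, 2, 3, 4, 6, 9, 12, 18, 27, 36, 54, 108.
Check 103^d mod 109 for each divisor in increasing order:
103^1 ≡ 103 (mod 109)
103^2 ≡ 36 (mod 109)
103^3 ≡ 2 (mod 109)
103^4 ≡ 97 (mod 109)
103^6 ≡ 4 (mod 109)
103^9 ≡ 8 (mod 109)
103^12 ≡ 16 (mod 109)
103^18 ≡ 64 (mod 109)
103^27 ≡ 76 (mod 109)
103^36 ≡ 63 (mod 109)
103^54 ≡ 108 (mod 109)
103^108 ≡ 1 (mod 109) ✓
The smallest such exponent is 108, so the order of 103 is 108.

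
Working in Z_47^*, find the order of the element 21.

23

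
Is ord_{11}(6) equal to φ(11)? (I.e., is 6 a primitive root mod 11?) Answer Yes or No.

Yes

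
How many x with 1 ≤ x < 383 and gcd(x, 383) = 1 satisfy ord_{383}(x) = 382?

190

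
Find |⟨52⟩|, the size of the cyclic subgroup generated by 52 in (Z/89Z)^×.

By Lagrange's theorem, ord_89(52) divides φ(89) = 89 − 1 = 88 = 2^3 · 11.
Divisors of 88: 1, 2, 4, 8, 11, 22, 44, 88.
Evaluate successive powers at the divisors of 88:
52^1 ≡ 52 (mod 89)
52^2 ≡ 34 (mod 89)
52^4 ≡ 88 (mod 89)
52^8 ≡ 1 (mod 89) ✓
Hence ord(52) = 8.

8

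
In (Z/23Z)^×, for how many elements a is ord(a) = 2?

1

φ(23) = 23 − 1 = 22 = 2 · 11.
(Z/23Z)^× is cyclic (|G| = 22); a cyclic group of order m has exactly φ(d) elements of each order d | m, and none otherwise.
2 | 22, and φ(2) = 2 − 1 = 1.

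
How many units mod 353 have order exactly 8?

4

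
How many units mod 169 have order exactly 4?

φ(169) = φ(13^2) = 13·(13−1) = 156 = 2^2 · 3 · 13.
Since (Z/169Z)^× is cyclic of order 156, the number of elements of order d is φ(d) when d | 156 and 0 otherwise.
4 = 2^2 divides 156, and φ(4) = 2.

2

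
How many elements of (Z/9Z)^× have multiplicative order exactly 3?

2

φ(9) = φ(3^2) = 3·(3−1) = 6 = 2 · 3.
In a cyclic group of order 6, there are φ(d) elements of order d for each divisor d of 6, and zero for non-divisors.
3 | 6, and φ(3) = 3 − 1 = 2.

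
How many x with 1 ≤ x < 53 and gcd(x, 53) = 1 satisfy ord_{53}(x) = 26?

φ(53) = 53 − 1 = 52 = 2^2 · 13.
In a cyclic group of order 52, there are φ(d) elements of order d for each divisor d of 52, and zero for non-divisors.
26 = 2 · 13 divides 52, and φ(26) = 12.

12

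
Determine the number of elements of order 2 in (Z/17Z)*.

1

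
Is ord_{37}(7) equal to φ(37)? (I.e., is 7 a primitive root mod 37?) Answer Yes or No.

No

φ(37) = 37 − 1 = 36 = 2^2 · 3^2.
7 is a primitive root mod 37 iff 7^(φ(37)/q) ≢ 1 for every prime q | φ(37), i.e. q ∈ {2, 3}.
7^18 ≡ 1 (mod 37)  [q = 2: ≡ 1 ✗]
7^12 ≡ 10 (mod 37)  [q = 3: ≢ 1 ✓]
The check at q = 2 fails, so 7 generates a proper subgroup.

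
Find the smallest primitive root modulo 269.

2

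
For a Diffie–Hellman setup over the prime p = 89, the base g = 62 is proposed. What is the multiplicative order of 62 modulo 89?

88

Since 62 ∈ (Z/89Z)^×, its order divides φ(89) = 89 − 1 = 88 = 2^3 · 11.
Divisors of 88: 1, 2, 4, 8, 11, 22, 44, 88.
Evaluate successive powers at the divisors of 88:
62^1 ≡ 62 (mod 89)
62^2 ≡ 17 (mod 89)
62^4 ≡ 22 (mod 89)
62^8 ≡ 39 (mod 89)
62^11 ≡ 77 (mod 89)
62^22 ≡ 55 (mod 89)
62^44 ≡ 88 (mod 89)
62^88 ≡ 1 (mod 89) ✓
The smallest such exponent is 88, so the order of 62 is 88.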